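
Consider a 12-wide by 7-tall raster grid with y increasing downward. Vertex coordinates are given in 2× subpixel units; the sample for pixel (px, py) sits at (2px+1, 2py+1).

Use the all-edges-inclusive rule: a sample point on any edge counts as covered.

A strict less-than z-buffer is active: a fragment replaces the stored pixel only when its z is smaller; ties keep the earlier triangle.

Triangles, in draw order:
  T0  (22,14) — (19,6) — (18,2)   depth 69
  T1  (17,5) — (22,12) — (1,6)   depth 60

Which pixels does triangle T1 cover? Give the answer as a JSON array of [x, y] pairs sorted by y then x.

T0:
  2·area = 4
  edge (22, 14)→(19, 6): d=(-3,-8) inclusive
  edge (19, 6)→(18, 2): d=(-1,-4) inclusive
  edge (18, 2)→(22, 14): d=(4,12) inclusive
    (9,2)@(19, 5): e=[3,1,0] → █  [on edge]
    (10,2)@(21, 5): e=[19,9,-24] → ·
    (9,3)@(19, 7): e=[-3,-1,8] → ·
    (10,5)@(21, 11): e=[1,3,0] → █  [on edge]
    (11,5)@(23, 11): e=[17,11,-24] → ·
    (10,6)@(21, 13): e=[-5,1,8] → ·
  covered (2 px):
    · · · · · · · · · · · ·
    · · · · · · · · · · · ·
    · · · · · · · · · █ · ·
    · · · · · · · · · · · ·
    · · · · · · · · · · · ·
    · · · · · · · · · · █ ·
    · · · · · · · · · · · ·
T1:
  2·area = 117
  edge (17, 5)→(22, 12): d=(5,7) inclusive
  edge (22, 12)→(1, 6): d=(-21,-6) inclusive
  edge (1, 6)→(17, 5): d=(16,-1) inclusive
    (8,2)@(17, 5): e=[0,117,0] → █  [on edge]
    (9,2)@(19, 5): e=[-14,129,2] → ·
    (2,3)@(5, 7): e=[94,3,20] → █
    (3,3)@(7, 7): e=[80,15,22] → █
    (4,3)@(9, 7): e=[66,27,24] → █
    (5,3)@(11, 7): e=[52,39,26] → █
    (6,3)@(13, 7): e=[38,51,28] → █
    (7,3)@(15, 7): e=[24,63,30] → █
    (9,3)@(19, 7): e=[-4,87,34] → ·
    (2,4)@(5, 9): e=[104,-39,52] → ·
    (3,4)@(7, 9): e=[90,-27,54] → ·
    (4,4)@(9, 9): e=[76,-15,56] → ·
  covered (14 px):
    · · · · · · · · · · · ·
    · · · · · · · · · · · ·
    · · · · · · · · █ · · ·
    · · █ █ █ █ █ █ █ · · ·
    · · · · · · █ █ █ █ · ·
    · · · · · · · · · █ █ ·
    · · · · · · · · · · · ·

Result: [[8,2],[2,3],[3,3],[4,3],[5,3],[6,3],[7,3],[8,3],[6,4],[7,4],[8,4],[9,4],[9,5],[10,5]]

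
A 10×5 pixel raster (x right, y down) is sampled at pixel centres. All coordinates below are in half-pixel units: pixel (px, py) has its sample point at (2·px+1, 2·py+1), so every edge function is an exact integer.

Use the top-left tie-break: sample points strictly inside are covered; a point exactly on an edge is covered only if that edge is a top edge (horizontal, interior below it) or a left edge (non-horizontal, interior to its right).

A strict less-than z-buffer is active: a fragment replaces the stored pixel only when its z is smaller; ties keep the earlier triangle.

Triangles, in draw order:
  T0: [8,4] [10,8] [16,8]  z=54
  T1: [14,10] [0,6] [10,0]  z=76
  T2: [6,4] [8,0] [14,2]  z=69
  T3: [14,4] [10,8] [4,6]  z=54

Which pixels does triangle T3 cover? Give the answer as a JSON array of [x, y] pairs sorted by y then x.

T0:
  2·area = 24  (B↔C swapped to make it positive)
  edge (8, 4)→(16, 8): d=(8,4) right/bottom  bias=-1
  edge (16, 8)→(10, 8): d=(-6,0) right/bottom  bias=-1
  edge (10, 8)→(8, 4): d=(-2,-4) top-left  bias=+0
    (4,2)@(9, 5): e=[4,18,2] → X
    (5,2)@(11, 5): e=[-4,18,10] → .
    (4,3)@(9, 7): e=[20,6,-2] → .
    (5,3)@(11, 7): e=[12,6,6] → X
    (6,3)@(13, 7): e=[4,6,14] → X
    (7,3)@(15, 7): e=[-4,6,22] → .
    (5,4)@(11, 9): e=[28,-6,2] → .
    (6,4)@(13, 9): e=[20,-6,10] → .
  covered (3 px):
    . . . . . . . . . .
    . . . . . . . . . .
    . . . . X . . . . .
    . . . . . X X . . .
    . . . . . . . . . .
T1:
  2·area = 124
  edge (14, 10)→(0, 6): d=(-14,-4) top-left  bias=+0
  edge (0, 6)→(10, 0): d=(10,-6) top-left  bias=+0
  edge (10, 0)→(14, 10): d=(4,10) right/bottom  bias=-1
    (4,0)@(9, 1): e=[106,4,14] → X
    (5,0)@(11, 1): e=[114,16,-6] → .
    (2,1)@(5, 3): e=[62,0,62] → X  [on edge]
    (3,1)@(7, 3): e=[70,12,42] → X
    (5,1)@(11, 3): e=[86,36,2] → X
    (6,1)@(13, 3): e=[94,48,-18] → .
    (1,2)@(3, 5): e=[26,8,90] → X
    (6,2)@(13, 5): e=[66,68,-10] → .
    (1,3)@(3, 7): e=[-2,28,98] → .
    (2,3)@(5, 7): e=[6,40,78] → X
    (6,3)@(13, 7): e=[38,88,-2] → .
    (2,4)@(5, 9): e=[-22,60,86] → .
  covered (16 px):
    . . . . X . . . . .
    . . X X X X . . . .
    . X X X X X . . . .
    . . X X X X . . . .
    . . . . . X X . . .
T2:
  2·area = 28
  edge (6, 4)→(8, 0): d=(2,-4) top-left  bias=+0
  edge (8, 0)→(14, 2): d=(6,2) right/bottom  bias=-1
  edge (14, 2)→(6, 4): d=(-8,2) right/bottom  bias=-1
    (4,0)@(9, 1): e=[6,4,18] → X
    (5,0)@(11, 1): e=[14,0,14] → .  [on edge]
    (3,1)@(7, 3): e=[2,20,6] → X
    (5,1)@(11, 3): e=[18,12,-2] → .
    (8,1)@(17, 3): e=[42,0,-14] → .  [on edge]
    (3,2)@(7, 5): e=[6,32,-10] → .
    (4,2)@(9, 5): e=[14,28,-14] → .
  covered (3 px):
    . . . . X . . . . .
    . . . X X . . . . .
    . . . . . . . . . .
    . . . . . . . . . .
    . . . . . . . . . .
T3:
  2·area = 32
  edge (14, 4)→(10, 8): d=(-4,4) right/bottom  bias=-1
  edge (10, 8)→(4, 6): d=(-6,-2) top-left  bias=+0
  edge (4, 6)→(14, 4): d=(10,-2) top-left  bias=+0
    (8,0)@(17, 1): e=[0,56,-24] → .  [on edge]
    (7,1)@(15, 3): e=[0,40,-8] → .  [on edge]
    (9,1)@(19, 3): e=[-16,48,0] → .  [on edge]
    (0,2)@(1, 5): e=[48,0,-16] → .  [on edge]
    (4,2)@(9, 5): e=[16,16,0] → X  [on edge]
    (5,2)@(11, 5): e=[8,20,4] → X
    (6,2)@(13, 5): e=[0,24,8] → .  [on edge]
    (3,3)@(7, 7): e=[16,0,16] → X  [on edge]
    (5,3)@(11, 7): e=[0,8,24] → .  [on edge]
    (3,4)@(7, 9): e=[8,-12,36] → .
    (4,4)@(9, 9): e=[0,-8,40] → .  [on edge]
    (6,4)@(13, 9): e=[-16,0,48] → .  [on edge]
  covered (4 px):
    . . . . . . . . . .
    . . . . . . . . . .
    . . . . X X . . . .
    . . . X X . . . . .
    . . . . . . . . . .

Result: [[4,2],[5,2],[3,3],[4,3]]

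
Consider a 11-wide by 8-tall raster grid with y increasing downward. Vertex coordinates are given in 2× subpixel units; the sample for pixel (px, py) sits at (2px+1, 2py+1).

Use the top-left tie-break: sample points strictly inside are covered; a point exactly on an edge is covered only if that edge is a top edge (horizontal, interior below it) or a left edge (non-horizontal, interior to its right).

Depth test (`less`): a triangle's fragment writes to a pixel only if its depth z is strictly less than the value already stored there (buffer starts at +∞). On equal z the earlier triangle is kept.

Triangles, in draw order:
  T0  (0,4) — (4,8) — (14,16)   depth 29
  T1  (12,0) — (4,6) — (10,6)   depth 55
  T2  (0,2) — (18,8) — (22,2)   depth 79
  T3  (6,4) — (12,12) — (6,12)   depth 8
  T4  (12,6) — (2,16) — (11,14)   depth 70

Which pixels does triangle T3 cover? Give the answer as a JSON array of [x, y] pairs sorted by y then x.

T0:
  2·area = 8  (B↔C swapped to make it positive)
  edge (0, 4)→(14, 16): d=(14,12) right/bottom  bias=-1
  edge (14, 16)→(4, 8): d=(-10,-8) top-left  bias=+0
  edge (4, 8)→(0, 4): d=(-4,-4) top-left  bias=+0
    (0,2)@(1, 5): e=[2,6,0] → █  [on edge]
    (1,2)@(3, 5): e=[-22,22,8] → ·
    (0,3)@(1, 7): e=[30,-14,-8] → ·
    (1,3)@(3, 7): e=[6,2,0] → █  [on edge]
    (2,3)@(5, 7): e=[-18,18,8] → ·
    (1,4)@(3, 9): e=[34,-18,-8] → ·
    (2,4)@(5, 9): e=[10,-2,0] → ·  [on edge]
    (3,5)@(7, 11): e=[14,-6,0] → ·  [on edge]
    (4,6)@(9, 13): e=[18,-10,0] → ·  [on edge]
    (5,7)@(11, 15): e=[22,-14,0] → ·  [on edge]
  covered (2 px):
    · · · · · · · · · · ·
    · · · · · · · · · · ·
    █ · · · · · · · · · ·
    · █ · · · · · · · · ·
    · · · · · · · · · · ·
    · · · · · · · · · · ·
    · · · · · · · · · · ·
    · · · · · · · · · · ·
T1:
  2·area = 36  (B↔C swapped to make it positive)
  edge (12, 0)→(10, 6): d=(-2,6) right/bottom  bias=-1
  edge (10, 6)→(4, 6): d=(-6,0) right/bottom  bias=-1
  edge (4, 6)→(12, 0): d=(8,-6) top-left  bias=+0
    (5,0)@(11, 1): e=[4,30,2] → █
    (6,0)@(13, 1): e=[-8,30,14] → ·
    (4,1)@(9, 3): e=[12,18,6] → █
    (5,1)@(11, 3): e=[0,18,18] → ·  [on edge]
    (3,2)@(7, 5): e=[20,6,10] → █
    (5,2)@(11, 5): e=[-4,6,34] → ·
    (3,3)@(7, 7): e=[16,-6,26] → ·
    (4,3)@(9, 7): e=[4,-6,38] → ·
    (4,4)@(9, 9): e=[0,-18,54] → ·  [on edge]
    (3,7)@(7, 15): e=[0,-54,90] → ·  [on edge]
  covered (4 px):
    · · · · · █ · · · · ·
    · · · · █ · · · · · ·
    · · · █ █ · · · · · ·
    · · · · · · · · · · ·
    · · · · · · · · · · ·
    · · · · · · · · · · ·
    · · · · · · · · · · ·
    · · · · · · · · · · ·
T2:
  2·area = 132  (B↔C swapped to make it positive)
  edge (0, 2)→(22, 2): d=(22,0) top-left  bias=+0
  edge (22, 2)→(18, 8): d=(-4,6) right/bottom  bias=-1
  edge (18, 8)→(0, 2): d=(-18,-6) top-left  bias=+0
    (1,1)@(3, 3): e=[22,110,0] → █  [on edge]
    (2,1)@(5, 3): e=[22,98,12] → █
    (3,1)@(7, 3): e=[22,86,24] → █
    (4,1)@(9, 3): e=[22,74,36] → █
    (5,1)@(11, 3): e=[22,62,48] → █
    (6,1)@(13, 3): e=[22,50,60] → █
    (7,1)@(15, 3): e=[22,38,72] → █
    (8,1)@(17, 3): e=[22,26,84] → █
    (9,1)@(19, 3): e=[22,14,96] → █
    (10,1)@(21, 3): e=[22,2,108] → █
    (1,2)@(3, 5): e=[66,102,-36] → ·
    (2,2)@(5, 5): e=[66,90,-24] → ·
    (4,2)@(9, 5): e=[66,66,0] → █  [on edge]
    (7,3)@(15, 7): e=[110,22,0] → █  [on edge]
    (10,4)@(21, 9): e=[154,-22,0] → ·  [on edge]
  covered (18 px):
    · · · · · · · · · · ·
    · █ █ █ █ █ █ █ █ █ █
    · · · · █ █ █ █ █ █ ·
    · · · · · · · █ █ · ·
    · · · · · · · · · · ·
    · · · · · · · · · · ·
    · · · · · · · · · · ·
    · · · · · · · · · · ·
T3:
  2·area = 48
  edge (6, 4)→(12, 12): d=(6,8) right/bottom  bias=-1
  edge (12, 12)→(6, 12): d=(-6,0) right/bottom  bias=-1
  edge (6, 12)→(6, 4): d=(0,-8) top-left  bias=+0
    (3,3)@(7, 7): e=[10,30,8] → █
    (4,3)@(9, 7): e=[-6,30,24] → ·
    (3,4)@(7, 9): e=[22,18,8] → █
    (4,4)@(9, 9): e=[6,18,24] → █
    (5,4)@(11, 9): e=[-10,18,40] → ·
    (3,5)@(7, 11): e=[34,6,8] → █
    (5,5)@(11, 11): e=[2,6,40] → █
    (6,5)@(13, 11): e=[-14,6,56] → ·
    (3,6)@(7, 13): e=[46,-6,8] → ·
    (4,6)@(9, 13): e=[30,-6,24] → ·
    (5,6)@(11, 13): e=[14,-6,40] → ·
  covered (6 px):
    · · · · · · · · · · ·
    · · · · · · · · · · ·
    · · · · · · · · · · ·
    · · · █ · · · · · · ·
    · · · █ █ · · · · · ·
    · · · █ █ █ · · · · ·
    · · · · · · · · · · ·
    · · · · · · · · · · ·
T4:
  2·area = 70  (B↔C swapped to make it positive)
  edge (12, 6)→(11, 14): d=(-1,8) right/bottom  bias=-1
  edge (11, 14)→(2, 16): d=(-9,2) right/bottom  bias=-1
  edge (2, 16)→(12, 6): d=(10,-10) top-left  bias=+0
    (8,0)@(17, 1): e=[-35,105,0] → ·  [on edge]
    (7,1)@(15, 3): e=[-21,91,0] → ·  [on edge]
    (6,2)@(13, 5): e=[-7,77,0] → ·  [on edge]
    (5,3)@(11, 7): e=[7,63,0] → █  [on edge]
    (6,3)@(13, 7): e=[-9,59,20] → ·
    (4,4)@(9, 9): e=[21,49,0] → █  [on edge]
    (6,4)@(13, 9): e=[-11,41,40] → ·
    (3,5)@(7, 11): e=[35,35,0] → █  [on edge]
    (6,5)@(13, 11): e=[-13,23,60] → ·
    (2,6)@(5, 13): e=[49,21,0] → █  [on edge]
    (6,6)@(13, 13): e=[-15,5,80] → ·
    (1,7)@(3, 15): e=[63,7,0] → █  [on edge]
  covered (12 px):
    · · · · · · · · · · ·
    · · · · · · · · · · ·
    · · · · · · · · · · ·
    · · · · · █ · · · · ·
    · · · · █ █ · · · · ·
    · · · █ █ █ · · · · ·
    · · █ █ █ █ · · · · ·
    · █ █ · · · · · · · ·

Answer: [[3,3],[3,4],[4,4],[3,5],[4,5],[5,5]]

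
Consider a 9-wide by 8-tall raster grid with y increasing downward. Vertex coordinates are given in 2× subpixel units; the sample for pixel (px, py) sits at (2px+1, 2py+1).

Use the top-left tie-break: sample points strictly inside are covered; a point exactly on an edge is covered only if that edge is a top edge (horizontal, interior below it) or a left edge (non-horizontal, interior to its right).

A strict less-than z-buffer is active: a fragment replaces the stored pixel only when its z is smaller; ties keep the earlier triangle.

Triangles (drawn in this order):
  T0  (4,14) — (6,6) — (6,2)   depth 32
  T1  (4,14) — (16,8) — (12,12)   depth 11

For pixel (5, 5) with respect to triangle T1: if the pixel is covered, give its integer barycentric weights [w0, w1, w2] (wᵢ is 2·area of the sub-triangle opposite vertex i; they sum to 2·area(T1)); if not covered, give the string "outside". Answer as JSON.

T0:
  2·area = 8  (B↔C swapped to make it positive)
  edge (4, 14)→(6, 2): d=(2,-12) top-left  bias=+0
  edge (6, 2)→(6, 6): d=(0,4) right/bottom  bias=-1
  edge (6, 6)→(4, 14): d=(-2,8) right/bottom  bias=-1
    (2,4)@(5, 9): e=[2,4,2] → X
    (3,4)@(7, 9): e=[26,-4,-14] → .
    (2,5)@(5, 11): e=[6,4,-2] → .
  covered (1 px):
    . . . . . . . . .
    . . . . . . . . .
    . . . . . . . . .
    . . . . . . . . .
    . . X . . . . . .
    . . . . . . . . .
    . . . . . . . . .
    . . . . . . . . .
T1:
  2·area = 24
  edge (4, 14)→(16, 8): d=(12,-6) top-left  bias=+0
  edge (16, 8)→(12, 12): d=(-4,4) right/bottom  bias=-1
  edge (12, 12)→(4, 14): d=(-8,2) right/bottom  bias=-1
    (8,3)@(17, 7): e=[-6,0,30] → .  [on edge]
    (7,4)@(15, 9): e=[6,0,18] → .  [on edge]
    (5,5)@(11, 11): e=[6,8,10] → X
    (6,5)@(13, 11): e=[18,0,6] → .  [on edge]
    (3,6)@(7, 13): e=[6,16,2] → X
    (4,6)@(9, 13): e=[18,8,-2] → .
    (5,6)@(11, 13): e=[30,0,-6] → .  [on edge]
    (3,7)@(7, 15): e=[30,8,-14] → .
    (4,7)@(9, 15): e=[42,0,-18] → .  [on edge]
  covered (2 px):
    . . . . . . . . .
    . . . . . . . . .
    . . . . . . . . .
    . . . . . . . . .
    . . . . . . . . .
    . . . . . X . . .
    . . . X . . . . .
    . . . . . . . . .

Answer: [8,10,6]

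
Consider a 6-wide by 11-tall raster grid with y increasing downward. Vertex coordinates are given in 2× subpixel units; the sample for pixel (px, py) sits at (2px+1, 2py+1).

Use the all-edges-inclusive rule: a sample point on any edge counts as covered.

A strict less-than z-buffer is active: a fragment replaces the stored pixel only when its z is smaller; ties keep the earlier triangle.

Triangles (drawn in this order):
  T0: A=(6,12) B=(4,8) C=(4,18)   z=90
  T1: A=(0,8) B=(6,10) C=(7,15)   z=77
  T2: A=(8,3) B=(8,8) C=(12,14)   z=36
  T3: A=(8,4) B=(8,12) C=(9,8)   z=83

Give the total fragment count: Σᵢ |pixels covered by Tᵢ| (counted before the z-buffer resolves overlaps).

T0:
  2·area = 20  (B↔C swapped to make it positive)
  edge (6, 12)→(4, 18): d=(-2,6) inclusive
  edge (4, 18)→(4, 8): d=(0,-10) inclusive
  edge (4, 8)→(6, 12): d=(2,4) inclusive
    (4,1)@(9, 3): e=[0,50,-30] → ·  [on edge]
    (3,4)@(7, 9): e=[0,30,-10] → ·  [on edge]
    (2,5)@(5, 11): e=[8,10,2] → █
    (3,5)@(7, 11): e=[-4,30,-6] → ·
    (2,6)@(5, 13): e=[4,10,6] → █
    (3,6)@(7, 13): e=[-8,30,-2] → ·
    (2,7)@(5, 15): e=[0,10,10] → █  [on edge]
    (3,7)@(7, 15): e=[-12,30,2] → ·
    (2,8)@(5, 17): e=[-4,10,14] → ·
    (1,10)@(3, 21): e=[0,-10,30] → ·  [on edge]
  covered (3 px):
    · · · · · ·
    · · · · · ·
    · · · · · ·
    · · · · · ·
    · · · · · ·
    · · █ · · ·
    · · █ · · ·
    · · █ · · ·
    · · · · · ·
    · · · · · ·
    · · · · · ·
T1:
  2·area = 28
  edge (0, 8)→(6, 10): d=(6,2) inclusive
  edge (6, 10)→(7, 15): d=(1,5) inclusive
  edge (7, 15)→(0, 8): d=(-7,-7) inclusive
    (2,2)@(5, 5): e=[-28,0,56] → ·  [on edge]
    (0,4)@(1, 9): e=[4,24,0] → █  [on edge]
    (1,4)@(3, 9): e=[0,14,14] → █  [on edge]
    (2,4)@(5, 9): e=[-4,4,28] → ·
    (0,5)@(1, 11): e=[16,26,-14] → ·
    (1,5)@(3, 11): e=[12,16,0] → █  [on edge]
    (2,5)@(5, 11): e=[8,6,14] → █
    (3,5)@(7, 11): e=[4,-4,28] → ·
    (4,5)@(9, 11): e=[0,-14,42] → ·  [on edge]
    (1,6)@(3, 13): e=[24,18,-14] → ·
    (2,6)@(5, 13): e=[20,8,0] → █  [on edge]
    (3,6)@(7, 13): e=[16,-2,14] → ·
    (3,7)@(7, 15): e=[28,0,0] → █  [on edge]
    (4,8)@(9, 17): e=[36,-8,0] → ·  [on edge]
    (5,9)@(11, 19): e=[44,-16,0] → ·  [on edge]
  covered (6 px):
    · · · · · ·
    · · · · · ·
    · · · · · ·
    · · · · · ·
    █ █ · · · ·
    · █ █ · · ·
    · · █ · · ·
    · · · █ · ·
    · · · · · ·
    · · · · · ·
    · · · · · ·
T2:
  2·area = 20  (B↔C swapped to make it positive)
  edge (8, 3)→(12, 14): d=(4,11) inclusive
  edge (12, 14)→(8, 8): d=(-4,-6) inclusive
  edge (8, 8)→(8, 3): d=(0,-5) inclusive
    (4,3)@(9, 7): e=[5,10,5] → █
    (5,3)@(11, 7): e=[-17,22,15] → ·
    (4,4)@(9, 9): e=[13,2,5] → █
    (5,4)@(11, 9): e=[-9,14,15] → ·
    (4,5)@(9, 11): e=[21,-6,5] → ·
  covered (2 px):
    · · · · · ·
    · · · · · ·
    · · · · · ·
    · · · · █ ·
    · · · · █ ·
    · · · · · ·
    · · · · · ·
    · · · · · ·
    · · · · · ·
    · · · · · ·
    · · · · · ·
T3:
  2·area = 8  (B↔C swapped to make it positive)
  edge (8, 4)→(9, 8): d=(1,4) inclusive
  edge (9, 8)→(8, 12): d=(-1,4) inclusive
  edge (8, 12)→(8, 4): d=(0,-8) inclusive
  covered (0 px):
    · · · · · ·
    · · · · · ·
    · · · · · ·
    · · · · · ·
    · · · · · ·
    · · · · · ·
    · · · · · ·
    · · · · · ·
    · · · · · ·
    · · · · · ·
    · · · · · ·

Answer: 11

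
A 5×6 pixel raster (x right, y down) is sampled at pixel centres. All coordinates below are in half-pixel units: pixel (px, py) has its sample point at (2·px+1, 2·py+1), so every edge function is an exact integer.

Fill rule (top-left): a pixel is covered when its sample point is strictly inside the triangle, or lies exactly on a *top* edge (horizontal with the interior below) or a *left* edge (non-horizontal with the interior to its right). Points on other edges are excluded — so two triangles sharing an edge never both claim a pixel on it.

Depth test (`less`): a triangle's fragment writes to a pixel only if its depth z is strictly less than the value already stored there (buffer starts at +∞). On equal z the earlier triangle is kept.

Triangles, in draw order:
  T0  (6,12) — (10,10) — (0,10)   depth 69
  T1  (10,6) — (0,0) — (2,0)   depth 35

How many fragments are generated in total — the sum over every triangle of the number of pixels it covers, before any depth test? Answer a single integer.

T0:
  2·area = 20  (B↔C swapped to make it positive)
  edge (6, 12)→(0, 10): d=(-6,-2) top-left  bias=+0
  edge (0, 10)→(10, 10): d=(10,0) top-left  bias=+0
  edge (10, 10)→(6, 12): d=(-4,2) right/bottom  bias=-1
    (1,5)@(3, 11): e=[0,10,10] → #  [on edge]
    (2,5)@(5, 11): e=[4,10,6] → #
    (3,5)@(7, 11): e=[8,10,2] → #
    (4,5)@(9, 11): e=[12,10,-2] → ·
  covered (3 px):
    · · · · ·
    · · · · ·
    · · · · ·
    · · · · ·
    · · · · ·
    · # # # ·
T1:
  2·area = 12
  edge (10, 6)→(0, 0): d=(-10,-6) top-left  bias=+0
  edge (0, 0)→(2, 0): d=(2,0) top-left  bias=+0
  edge (2, 0)→(10, 6): d=(8,6) right/bottom  bias=-1
    (1,0)@(3, 1): e=[8,2,2] → #
    (2,0)@(5, 1): e=[20,2,-10] → ·
    (1,1)@(3, 3): e=[-12,6,18] → ·
    (2,1)@(5, 3): e=[0,6,6] → #  [on edge]
    (3,1)@(7, 3): e=[12,6,-6] → ·
    (2,2)@(5, 5): e=[-20,10,22] → ·
  covered (2 px):
    · # · · ·
    · · # · ·
    · · · · ·
    · · · · ·
    · · · · ·
    · · · · ·

Final: 5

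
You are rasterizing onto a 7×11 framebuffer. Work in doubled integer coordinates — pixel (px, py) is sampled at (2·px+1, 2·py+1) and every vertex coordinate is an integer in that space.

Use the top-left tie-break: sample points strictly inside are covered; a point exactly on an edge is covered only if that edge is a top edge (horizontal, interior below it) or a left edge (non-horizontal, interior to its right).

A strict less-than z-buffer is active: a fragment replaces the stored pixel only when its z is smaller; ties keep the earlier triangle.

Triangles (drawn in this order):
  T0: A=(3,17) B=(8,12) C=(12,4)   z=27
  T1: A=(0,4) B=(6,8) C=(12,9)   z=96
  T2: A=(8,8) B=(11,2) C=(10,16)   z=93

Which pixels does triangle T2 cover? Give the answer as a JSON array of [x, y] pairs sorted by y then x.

T0:
  2·area = 20  (B↔C swapped to make it positive)
  edge (3, 17)→(12, 4): d=(9,-13) top-left  bias=+0
  edge (12, 4)→(8, 12): d=(-4,8) right/bottom  bias=-1
  edge (8, 12)→(3, 17): d=(-5,5) right/bottom  bias=-1
    (6,3)@(13, 7): e=[40,-20,0] → ·  [on edge]
    (4,4)@(9, 9): e=[6,4,10] → █
    (5,4)@(11, 9): e=[32,-12,0] → ·  [on edge]
    (4,5)@(9, 11): e=[24,-4,0] → ·  [on edge]
    (3,6)@(7, 13): e=[16,4,0] → ·  [on edge]
    (2,7)@(5, 15): e=[8,12,0] → ·  [on edge]
    (1,8)@(3, 17): e=[0,20,0] → ·  [on edge]
    (0,9)@(1, 19): e=[-8,28,0] → ·  [on edge]
  covered (1 px):
    · · · · · · ·
    · · · · · · ·
    · · · · · · ·
    · · · · · · ·
    · · · · █ · ·
    · · · · · · ·
    · · · · · · ·
    · · · · · · ·
    · · · · · · ·
    · · · · · · ·
    · · · · · · ·
T1:
  2·area = 18  (B↔C swapped to make it positive)
  edge (0, 4)→(12, 9): d=(12,5) right/bottom  bias=-1
  edge (12, 9)→(6, 8): d=(-6,-1) top-left  bias=+0
  edge (6, 8)→(0, 4): d=(-6,-4) top-left  bias=+0
    (2,3)@(5, 7): e=[11,5,2] → █
    (3,3)@(7, 7): e=[1,7,10] → █
    (4,3)@(9, 7): e=[-9,9,18] → ·
    (2,4)@(5, 9): e=[35,-7,-10] → ·
    (3,4)@(7, 9): e=[25,-5,-2] → ·
  covered (2 px):
    · · · · · · ·
    · · · · · · ·
    · · · · · · ·
    · · █ █ · · ·
    · · · · · · ·
    · · · · · · ·
    · · · · · · ·
    · · · · · · ·
    · · · · · · ·
    · · · · · · ·
    · · · · · · ·
T2:
  2·area = 36
  edge (8, 8)→(11, 2): d=(3,-6) top-left  bias=+0
  edge (11, 2)→(10, 16): d=(-1,14) right/bottom  bias=-1
  edge (10, 16)→(8, 8): d=(-2,-8) top-left  bias=+0
    (4,3)@(9, 7): e=[3,23,10] → █
    (5,3)@(11, 7): e=[15,-5,26] → ·
    (4,4)@(9, 9): e=[9,21,6] → █
    (5,4)@(11, 9): e=[21,-7,22] → ·
    (4,5)@(9, 11): e=[15,19,2] → █
    (5,5)@(11, 11): e=[27,-9,18] → ·
    (4,6)@(9, 13): e=[21,17,-2] → ·
  covered (3 px):
    · · · · · · ·
    · · · · · · ·
    · · · · · · ·
    · · · · █ · ·
    · · · · █ · ·
    · · · · █ · ·
    · · · · · · ·
    · · · · · · ·
    · · · · · · ·
    · · · · · · ·
    · · · · · · ·

Answer: [[4,3],[4,4],[4,5]]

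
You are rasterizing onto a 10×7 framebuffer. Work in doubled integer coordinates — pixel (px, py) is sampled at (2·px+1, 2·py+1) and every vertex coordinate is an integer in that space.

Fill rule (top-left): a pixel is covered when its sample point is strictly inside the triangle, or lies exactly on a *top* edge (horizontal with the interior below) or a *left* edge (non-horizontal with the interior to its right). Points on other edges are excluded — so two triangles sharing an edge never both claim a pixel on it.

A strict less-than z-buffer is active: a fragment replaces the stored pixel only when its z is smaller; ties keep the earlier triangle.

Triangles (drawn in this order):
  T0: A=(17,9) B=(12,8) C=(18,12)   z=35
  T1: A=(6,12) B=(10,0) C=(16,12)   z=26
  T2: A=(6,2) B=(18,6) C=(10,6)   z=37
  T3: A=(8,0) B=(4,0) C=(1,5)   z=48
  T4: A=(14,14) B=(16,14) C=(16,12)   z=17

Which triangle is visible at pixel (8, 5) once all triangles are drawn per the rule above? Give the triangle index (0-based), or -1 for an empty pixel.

T0:
  2·area = 14  (B↔C swapped to make it positive)
  edge (17, 9)→(18, 12): d=(1,3) right/bottom  bias=-1
  edge (18, 12)→(12, 8): d=(-6,-4) top-left  bias=+0
  edge (12, 8)→(17, 9): d=(5,1) right/bottom  bias=-1
    (7,1)@(15, 3): e=[0,42,-28] → ·  [on edge]
    (3,3)@(7, 7): e=[28,-14,0] → ·  [on edge]
    (7,4)@(15, 9): e=[6,6,2] → █
    (8,4)@(17, 9): e=[0,14,0] → ·  [on edge]
    (7,5)@(15, 11): e=[8,-6,12] → ·
    (8,5)@(17, 11): e=[2,2,10] → █
    (9,5)@(19, 11): e=[-4,10,8] → ·
    (8,6)@(17, 13): e=[4,-10,20] → ·
  covered (2 px):
    · · · · · · · · · ·
    · · · · · · · · · ·
    · · · · · · · · · ·
    · · · · · · · · · ·
    · · · · · · · █ · ·
    · · · · · · · · █ ·
    · · · · · · · · · ·
T1:
  2·area = 120
  edge (6, 12)→(10, 0): d=(4,-12) top-left  bias=+0
  edge (10, 0)→(16, 12): d=(6,12) right/bottom  bias=-1
  edge (16, 12)→(6, 12): d=(-10,0) right/bottom  bias=-1
    (4,1)@(9, 3): e=[0,30,90] → █  [on edge]
    (5,1)@(11, 3): e=[24,6,90] → █
    (6,1)@(13, 3): e=[48,-18,90] → ·
    (4,2)@(9, 5): e=[8,42,70] → █
    (6,2)@(13, 5): e=[56,-6,70] → ·
    (4,3)@(9, 7): e=[16,54,50] → █
    (6,3)@(13, 7): e=[64,6,50] → █
    (7,3)@(15, 7): e=[88,-18,50] → ·
    (3,4)@(7, 9): e=[0,90,30] → █  [on edge]
    (7,4)@(15, 9): e=[96,-6,30] → ·
    (3,5)@(7, 11): e=[8,102,10] → █
    (7,5)@(15, 11): e=[104,6,10] → █
  covered (16 px):
    · · · · · · · · · ·
    · · · · █ █ · · · ·
    · · · · █ █ · · · ·
    · · · · █ █ █ · · ·
    · · · █ █ █ █ · · ·
    · · · █ █ █ █ █ · ·
    · · · · · · · · · ·
T2:
  2·area = 32
  edge (6, 2)→(18, 6): d=(12,4) right/bottom  bias=-1
  edge (18, 6)→(10, 6): d=(-8,0) right/bottom  bias=-1
  edge (10, 6)→(6, 2): d=(-4,-4) top-left  bias=+0
    (1,0)@(3, 1): e=[0,40,-8] → ·  [on edge]
    (2,0)@(5, 1): e=[-8,40,0] → ·  [on edge]
    (3,1)@(7, 3): e=[8,24,0] → █  [on edge]
    (4,1)@(9, 3): e=[0,24,8] → ·  [on edge]
    (3,2)@(7, 5): e=[32,8,-8] → ·
    (4,2)@(9, 5): e=[24,8,0] → █  [on edge]
    (5,2)@(11, 5): e=[16,8,8] → █
    (6,2)@(13, 5): e=[8,8,16] → █
    (7,2)@(15, 5): e=[0,8,24] → ·  [on edge]
    (4,3)@(9, 7): e=[48,-8,-8] → ·
    (5,3)@(11, 7): e=[40,-8,0] → ·  [on edge]
    (6,3)@(13, 7): e=[32,-8,8] → ·
    (6,4)@(13, 9): e=[56,-24,0] → ·  [on edge]
    (7,5)@(15, 11): e=[72,-40,0] → ·  [on edge]
    (8,6)@(17, 13): e=[88,-56,0] → ·  [on edge]
  covered (4 px):
    · · · · · · · · · ·
    · · · █ · · · · · ·
    · · · · █ █ █ · · ·
    · · · · · · · · · ·
    · · · · · · · · · ·
    · · · · · · · · · ·
    · · · · · · · · · ·
T3:
  2·area = 20  (B↔C swapped to make it positive)
  edge (8, 0)→(1, 5): d=(-7,5) right/bottom  bias=-1
  edge (1, 5)→(4, 0): d=(3,-5) top-left  bias=+0
  edge (4, 0)→(8, 0): d=(4,0) top-left  bias=+0
    (2,0)@(5, 1): e=[8,8,4] → █
    (3,0)@(7, 1): e=[-2,18,4] → ·
    (1,1)@(3, 3): e=[4,4,12] → █
    (2,1)@(5, 3): e=[-6,14,12] → ·
    (0,2)@(1, 5): e=[0,0,20] → ·  [on edge]
    (1,2)@(3, 5): e=[-10,10,20] → ·
  covered (2 px):
    · · █ · · · · · · ·
    · █ · · · · · · · ·
    · · · · · · · · · ·
    · · · · · · · · · ·
    · · · · · · · · · ·
    · · · · · · · · · ·
    · · · · · · · · · ·
T4:
  2·area = 4  (B↔C swapped to make it positive)
  edge (14, 14)→(16, 12): d=(2,-2) top-left  bias=+0
  edge (16, 12)→(16, 14): d=(0,2) right/bottom  bias=-1
  edge (16, 14)→(14, 14): d=(-2,0) right/bottom  bias=-1
    (9,4)@(19, 9): e=[0,-6,10] → ·  [on edge]
    (8,5)@(17, 11): e=[0,-2,6] → ·  [on edge]
    (7,6)@(15, 13): e=[0,2,2] → █  [on edge]
    (8,6)@(17, 13): e=[4,-2,2] → ·
  covered (1 px):
    · · · · · · · · · ·
    · · · · · · · · · ·
    · · · · · · · · · ·
    · · · · · · · · · ·
    · · · · · · · · · ·
    · · · · · · · · · ·
    · · · · · · · █ · ·

Z-buffer (winner per pixel, '.' = empty):
  . . 3 . . . . . . .
  . 3 . 2 1 1 . . . .
  . . . . 1 1 2 . . .
  . . . . 1 1 1 . . .
  . . . 1 1 1 1 0 . .
  . . . 1 1 1 1 1 0 .
  . . . . . . . 4 . .

Final: 0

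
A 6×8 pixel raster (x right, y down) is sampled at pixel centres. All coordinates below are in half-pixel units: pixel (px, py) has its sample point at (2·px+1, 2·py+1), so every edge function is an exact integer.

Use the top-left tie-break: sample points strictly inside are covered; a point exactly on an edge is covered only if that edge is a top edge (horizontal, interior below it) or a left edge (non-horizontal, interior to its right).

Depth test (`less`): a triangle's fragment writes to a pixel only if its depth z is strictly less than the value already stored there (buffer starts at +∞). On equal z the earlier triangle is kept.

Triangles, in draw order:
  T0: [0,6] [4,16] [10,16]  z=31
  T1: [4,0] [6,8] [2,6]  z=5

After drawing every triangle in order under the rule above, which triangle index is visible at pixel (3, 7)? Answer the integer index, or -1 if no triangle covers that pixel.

T0:
  2·area = 60  (B↔C swapped to make it positive)
  edge (0, 6)→(10, 16): d=(10,10) right/bottom  bias=-1
  edge (10, 16)→(4, 16): d=(-6,0) right/bottom  bias=-1
  edge (4, 16)→(0, 6): d=(-4,-10) top-left  bias=+0
    (0,3)@(1, 7): e=[0,54,6] → .  [on edge]
    (1,4)@(3, 9): e=[0,42,18] → .  [on edge]
    (1,5)@(3, 11): e=[20,30,10] → X
    (2,5)@(5, 11): e=[0,30,30] → .  [on edge]
    (1,6)@(3, 13): e=[40,18,2] → X
    (2,6)@(5, 13): e=[20,18,22] → X
    (3,6)@(7, 13): e=[0,18,42] → .  [on edge]
    (1,7)@(3, 15): e=[60,6,-6] → .
    (2,7)@(5, 15): e=[40,6,14] → X
    (3,7)@(7, 15): e=[20,6,34] → X
    (4,7)@(9, 15): e=[0,6,54] → .  [on edge]
  covered (5 px):
    . . . . . .
    . . . . . .
    . . . . . .
    . . . . . .
    . . . . . .
    . X . . . .
    . X X . . .
    . . X X . .
T1:
  2·area = 28
  edge (4, 0)→(6, 8): d=(2,8) right/bottom  bias=-1
  edge (6, 8)→(2, 6): d=(-4,-2) top-left  bias=+0
  edge (2, 6)→(4, 0): d=(2,-6) top-left  bias=+0
    (1,1)@(3, 3): e=[14,14,0] → X  [on edge]
    (2,1)@(5, 3): e=[-2,18,12] → .
    (1,2)@(3, 5): e=[18,6,4] → X
    (2,2)@(5, 5): e=[2,10,16] → X
    (3,2)@(7, 5): e=[-14,14,28] → .
    (1,3)@(3, 7): e=[22,-2,8] → .
    (2,3)@(5, 7): e=[6,2,20] → X
    (3,3)@(7, 7): e=[-10,6,32] → .
    (0,4)@(1, 9): e=[42,-14,0] → .  [on edge]
    (2,4)@(5, 9): e=[10,-6,24] → .
  covered (4 px):
    . . . . . .
    . X . . . .
    . X X . . .
    . . X . . .
    . . . . . .
    . . . . . .
    . . . . . .
    . . . . . .

Z-buffer (winner per pixel, '.' = empty):
  . . . . . .
  . 1 . . . .
  . 1 1 . . .
  . . 1 . . .
  . . . . . .
  . 0 . . . .
  . 0 0 . . .
  . . 0 0 . .

Final: 0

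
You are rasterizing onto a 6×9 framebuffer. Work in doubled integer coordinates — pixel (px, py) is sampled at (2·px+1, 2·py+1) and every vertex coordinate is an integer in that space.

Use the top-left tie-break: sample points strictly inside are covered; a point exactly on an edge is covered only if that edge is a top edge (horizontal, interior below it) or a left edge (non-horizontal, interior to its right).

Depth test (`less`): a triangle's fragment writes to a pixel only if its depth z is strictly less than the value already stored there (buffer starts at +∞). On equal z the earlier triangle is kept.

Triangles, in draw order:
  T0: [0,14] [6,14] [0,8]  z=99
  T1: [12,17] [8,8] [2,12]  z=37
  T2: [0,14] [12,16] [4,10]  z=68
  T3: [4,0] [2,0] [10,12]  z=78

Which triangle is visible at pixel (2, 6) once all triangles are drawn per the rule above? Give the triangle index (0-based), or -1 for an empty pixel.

T0:
  2·area = 36  (B↔C swapped to make it positive)
  edge (0, 14)→(0, 8): d=(0,-6) top-left  bias=+0
  edge (0, 8)→(6, 14): d=(6,6) right/bottom  bias=-1
  edge (6, 14)→(0, 14): d=(-6,0) right/bottom  bias=-1
    (0,4)@(1, 9): e=[6,0,30] → ·  [on edge]
    (0,5)@(1, 11): e=[6,12,18] → █
    (1,5)@(3, 11): e=[18,0,18] → ·  [on edge]
    (0,6)@(1, 13): e=[6,24,6] → █
    (1,6)@(3, 13): e=[18,12,6] → █
    (2,6)@(5, 13): e=[30,0,6] → ·  [on edge]
    (0,7)@(1, 15): e=[6,36,-6] → ·
    (1,7)@(3, 15): e=[18,24,-6] → ·
    (3,7)@(7, 15): e=[42,0,-6] → ·  [on edge]
    (4,8)@(9, 17): e=[54,0,-18] → ·  [on edge]
  covered (3 px):
    · · · · · ·
    · · · · · ·
    · · · · · ·
    · · · · · ·
    · · · · · ·
    █ · · · · ·
    █ █ · · · ·
    · · · · · ·
    · · · · · ·
T1:
  2·area = 70  (B↔C swapped to make it positive)
  edge (12, 17)→(2, 12): d=(-10,-5) top-left  bias=+0
  edge (2, 12)→(8, 8): d=(6,-4) top-left  bias=+0
  edge (8, 8)→(12, 17): d=(4,9) right/bottom  bias=-1
    (3,4)@(7, 9): e=[55,2,13] → █
    (4,4)@(9, 9): e=[65,10,-5] → ·
    (2,5)@(5, 11): e=[25,6,39] → █
    (4,5)@(9, 11): e=[45,22,3] → █
    (5,5)@(11, 11): e=[55,30,-15] → ·
    (2,6)@(5, 13): e=[5,18,47] → █
    (5,6)@(11, 13): e=[35,42,-7] → ·
    (2,7)@(5, 15): e=[-15,30,55] → ·
    (3,7)@(7, 15): e=[-5,38,37] → ·
    (4,7)@(9, 15): e=[5,46,19] → █
    (5,7)@(11, 15): e=[15,54,1] → █
    (4,8)@(9, 17): e=[-15,58,27] → ·
  covered (9 px):
    · · · · · ·
    · · · · · ·
    · · · · · ·
    · · · · · ·
    · · · █ · ·
    · · █ █ █ ·
    · · █ █ █ ·
    · · · · █ █
    · · · · · ·
T2:
  2·area = 56  (B↔C swapped to make it positive)
  edge (0, 14)→(4, 10): d=(4,-4) top-left  bias=+0
  edge (4, 10)→(12, 16): d=(8,6) right/bottom  bias=-1
  edge (12, 16)→(0, 14): d=(-12,-2) top-left  bias=+0
    (5,1)@(11, 3): e=[0,-98,154] → ·  [on edge]
    (4,2)@(9, 5): e=[0,-70,126] → ·  [on edge]
    (3,3)@(7, 7): e=[0,-42,98] → ·  [on edge]
    (2,4)@(5, 9): e=[0,-14,70] → ·  [on edge]
    (1,5)@(3, 11): e=[0,14,42] → █  [on edge]
    (2,5)@(5, 11): e=[8,2,46] → █
    (3,5)@(7, 11): e=[16,-10,50] → ·
    (0,6)@(1, 13): e=[0,42,14] → █  [on edge]
    (3,6)@(7, 13): e=[24,6,26] → █
    (4,6)@(9, 13): e=[32,-6,30] → ·
    (0,7)@(1, 15): e=[8,58,-10] → ·
    (1,7)@(3, 15): e=[16,46,-6] → ·
  covered (8 px):
    · · · · · ·
    · · · · · ·
    · · · · · ·
    · · · · · ·
    · · · · · ·
    · █ █ · · ·
    █ █ █ █ · ·
    · · · █ █ ·
    · · · · · ·
T3:
  2·area = 24  (B↔C swapped to make it positive)
  edge (4, 0)→(10, 12): d=(6,12) right/bottom  bias=-1
  edge (10, 12)→(2, 0): d=(-8,-12) top-left  bias=+0
  edge (2, 0)→(4, 0): d=(2,0) top-left  bias=+0
    (1,0)@(3, 1): e=[18,4,2] → █
    (2,0)@(5, 1): e=[-6,28,2] → ·
    (1,1)@(3, 3): e=[30,-12,6] → ·
    (2,1)@(5, 3): e=[6,12,6] → █
    (3,1)@(7, 3): e=[-18,36,6] → ·
    (2,2)@(5, 5): e=[18,-4,10] → ·
    (3,3)@(7, 7): e=[6,4,14] → █
    (4,3)@(9, 7): e=[-18,28,14] → ·
    (3,4)@(7, 9): e=[18,-12,18] → ·
  covered (3 px):
    · █ · · · ·
    · · █ · · ·
    · · · · · ·
    · · · █ · ·
    · · · · · ·
    · · · · · ·
    · · · · · ·
    · · · · · ·
    · · · · · ·

Z-buffer (winner per pixel, '.' = empty):
  . 3 . . . .
  . . 3 . . .
  . . . . . .
  . . . 3 . .
  . . . 1 . .
  0 2 1 1 1 .
  2 2 1 1 1 .
  . . . 2 1 1
  . . . . . .

Result: 1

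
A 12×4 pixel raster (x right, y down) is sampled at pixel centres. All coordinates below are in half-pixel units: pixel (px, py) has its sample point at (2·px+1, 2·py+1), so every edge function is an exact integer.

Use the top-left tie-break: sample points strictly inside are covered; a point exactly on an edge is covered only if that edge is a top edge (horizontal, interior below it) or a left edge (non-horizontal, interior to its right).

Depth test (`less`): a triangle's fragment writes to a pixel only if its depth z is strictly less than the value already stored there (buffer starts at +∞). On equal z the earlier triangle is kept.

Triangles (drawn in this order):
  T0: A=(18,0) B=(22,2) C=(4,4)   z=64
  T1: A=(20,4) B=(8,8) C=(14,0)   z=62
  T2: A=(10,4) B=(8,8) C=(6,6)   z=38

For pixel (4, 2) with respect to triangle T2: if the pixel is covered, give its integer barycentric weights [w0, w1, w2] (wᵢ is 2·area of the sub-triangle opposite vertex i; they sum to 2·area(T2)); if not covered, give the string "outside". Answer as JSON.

T0:
  2·area = 44
  edge (18, 0)→(22, 2): d=(4,2) right/bottom  bias=-1
  edge (22, 2)→(4, 4): d=(-18,2) right/bottom  bias=-1
  edge (4, 4)→(18, 0): d=(14,-4) top-left  bias=+0
    (7,0)@(15, 1): e=[10,32,2] → X
    (8,0)@(17, 1): e=[6,28,10] → X
    (9,0)@(19, 1): e=[2,24,18] → X
    (10,0)@(21, 1): e=[-2,20,26] → .
    (4,1)@(9, 3): e=[30,8,6] → X
    (5,1)@(11, 3): e=[26,4,14] → X
    (6,1)@(13, 3): e=[22,0,22] → .  [on edge]
    (7,1)@(15, 3): e=[18,-4,30] → .
    (8,1)@(17, 3): e=[14,-8,38] → .
    (9,1)@(19, 3): e=[10,-12,46] → .
    (4,2)@(9, 5): e=[38,-28,34] → .
    (5,2)@(11, 5): e=[34,-32,42] → .
  covered (5 px):
    . . . . . . . X X X . .
    . . . . X X . . . . . .
    . . . . . . . . . . . .
    . . . . . . . . . . . .
T1:
  2·area = 72
  edge (20, 4)→(8, 8): d=(-12,4) right/bottom  bias=-1
  edge (8, 8)→(14, 0): d=(6,-8) top-left  bias=+0
  edge (14, 0)→(20, 4): d=(6,4) right/bottom  bias=-1
    (7,0)@(15, 1): e=[56,14,2] → X
    (8,0)@(17, 1): e=[48,30,-6] → .
    (6,1)@(13, 3): e=[40,10,22] → X
    (8,1)@(17, 3): e=[24,42,6] → X
    (9,1)@(19, 3): e=[16,58,-2] → .
    (11,1)@(23, 3): e=[0,90,-18] → .  [on edge]
    (5,2)@(11, 5): e=[24,6,42] → X
    (8,2)@(17, 5): e=[0,54,18] → .  [on edge]
    (4,3)@(9, 7): e=[8,2,62] → X
    (5,3)@(11, 7): e=[0,18,54] → .  [on edge]
    (6,3)@(13, 7): e=[-8,34,46] → .
    (7,3)@(15, 7): e=[-16,50,38] → .
  covered (8 px):
    . . . . . . . X . . . .
    . . . . . . X X X . . .
    . . . . . X X X . . . .
    . . . . X . . . . . . .
T2:
  2·area = 12
  edge (10, 4)→(8, 8): d=(-2,4) right/bottom  bias=-1
  edge (8, 8)→(6, 6): d=(-2,-2) top-left  bias=+0
  edge (6, 6)→(10, 4): d=(4,-2) top-left  bias=+0
    (0,0)@(1, 1): e=[42,0,-30] → .  [on edge]
    (1,1)@(3, 3): e=[30,0,-18] → .  [on edge]
    (2,2)@(5, 5): e=[18,0,-6] → .  [on edge]
    (4,2)@(9, 5): e=[2,8,2] → X
    (5,2)@(11, 5): e=[-6,12,6] → .
    (3,3)@(7, 7): e=[6,0,6] → X  [on edge]
    (4,3)@(9, 7): e=[-2,4,10] → .
  covered (2 px):
    . . . . . . . . . . . .
    . . . . . . . . . . . .
    . . . . X . . . . . . .
    . . . X . . . . . . . .

Answer: [8,2,2]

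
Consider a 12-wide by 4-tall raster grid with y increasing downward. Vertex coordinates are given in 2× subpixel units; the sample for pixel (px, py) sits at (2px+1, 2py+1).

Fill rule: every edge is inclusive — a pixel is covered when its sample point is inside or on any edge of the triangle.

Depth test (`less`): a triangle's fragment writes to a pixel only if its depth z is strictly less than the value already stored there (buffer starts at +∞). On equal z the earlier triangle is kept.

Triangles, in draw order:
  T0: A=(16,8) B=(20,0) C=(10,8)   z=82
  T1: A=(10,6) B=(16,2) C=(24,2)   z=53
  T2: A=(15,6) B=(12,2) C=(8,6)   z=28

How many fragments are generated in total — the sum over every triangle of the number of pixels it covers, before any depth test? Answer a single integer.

T0:
  2·area = 48  (B↔C swapped to make it positive)
  edge (16, 8)→(10, 8): d=(-6,0) inclusive
  edge (10, 8)→(20, 0): d=(10,-8) inclusive
  edge (20, 0)→(16, 8): d=(-4,8) inclusive
    (9,0)@(19, 1): e=[42,2,4] → X
    (10,0)@(21, 1): e=[42,18,-12] → .
    (8,1)@(17, 3): e=[30,6,12] → X
    (9,1)@(19, 3): e=[30,22,-4] → .
    (7,2)@(15, 5): e=[18,10,20] → X
    (9,2)@(19, 5): e=[18,42,-12] → .
    (6,3)@(13, 7): e=[6,14,28] → X
    (8,3)@(17, 7): e=[6,46,-4] → .
  covered (6 px):
    . . . . . . . . . X . .
    . . . . . . . . X . . .
    . . . . . . . X X . . .
    . . . . . . X X . . . .
T1:
  2·area = 32
  edge (10, 6)→(16, 2): d=(6,-4) inclusive
  edge (16, 2)→(24, 2): d=(8,0) inclusive
  edge (24, 2)→(10, 6): d=(-14,4) inclusive
    (7,1)@(15, 3): e=[2,8,22] → X
    (8,1)@(17, 3): e=[10,8,14] → X
    (9,1)@(19, 3): e=[18,8,6] → X
    (10,1)@(21, 3): e=[26,8,-2] → .
    (6,2)@(13, 5): e=[6,24,2] → X
    (7,2)@(15, 5): e=[14,24,-6] → .
    (8,2)@(17, 5): e=[22,24,-14] → .
    (9,2)@(19, 5): e=[30,24,-22] → .
    (6,3)@(13, 7): e=[18,40,-26] → .
  covered (4 px):
    . . . . . . . . . . . .
    . . . . . . . X X X . .
    . . . . . . X . . . . .
    . . . . . . . . . . . .
T2:
  2·area = 28  (B↔C swapped to make it positive)
  edge (15, 6)→(8, 6): d=(-7,0) inclusive
  edge (8, 6)→(12, 2): d=(4,-4) inclusive
  edge (12, 2)→(15, 6): d=(3,4) inclusive
    (6,0)@(13, 1): e=[35,0,-7] → .  [on edge]
    (5,1)@(11, 3): e=[21,0,7] → X  [on edge]
    (6,1)@(13, 3): e=[21,8,-1] → .
    (4,2)@(9, 5): e=[7,0,21] → X  [on edge]
    (6,2)@(13, 5): e=[7,16,5] → X
    (7,2)@(15, 5): e=[7,24,-3] → .
    (3,3)@(7, 7): e=[-7,0,35] → .  [on edge]
    (4,3)@(9, 7): e=[-7,8,27] → .
    (5,3)@(11, 7): e=[-7,16,19] → .
    (6,3)@(13, 7): e=[-7,24,11] → .
  covered (4 px):
    . . . . . . . . . . . .
    . . . . . X . . . . . .
    . . . . X X X . . . . .
    . . . . . . . . . . . .

Result: 14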